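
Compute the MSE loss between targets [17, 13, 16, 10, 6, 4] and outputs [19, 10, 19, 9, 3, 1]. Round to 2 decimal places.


Differences: [-2, 3, -3, 1, 3, 3]
Squared errors: [4, 9, 9, 1, 9, 9]
Sum of squared errors = 41
MSE = 41 / 6 = 6.83

6.83


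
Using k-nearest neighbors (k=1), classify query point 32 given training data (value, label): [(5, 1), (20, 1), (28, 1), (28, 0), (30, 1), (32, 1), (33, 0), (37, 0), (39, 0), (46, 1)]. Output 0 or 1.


Distances from query 32:
Point 32 (class 1): distance = 0
K=1 nearest neighbors: classes = [1]
Votes for class 1: 1 / 1
Majority vote => class 1

1


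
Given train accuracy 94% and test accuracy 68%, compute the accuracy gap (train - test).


Gap = train_accuracy - test_accuracy
= 94 - 68
= 26%
This large gap strongly indicates overfitting.

26


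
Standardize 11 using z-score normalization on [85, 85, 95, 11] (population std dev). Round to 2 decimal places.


Mean = (85 + 85 + 95 + 11) / 4 = 69.0
Variance = sum((x_i - mean)^2) / n = 1138.0
Std = sqrt(1138.0) = 33.7343
Z = (x - mean) / std
= (11 - 69.0) / 33.7343
= -58.0 / 33.7343
= -1.72

-1.72


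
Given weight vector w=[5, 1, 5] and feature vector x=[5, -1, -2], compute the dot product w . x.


Element-wise products:
5 * 5 = 25
1 * -1 = -1
5 * -2 = -10
Sum = 25 + -1 + -10
= 14

14


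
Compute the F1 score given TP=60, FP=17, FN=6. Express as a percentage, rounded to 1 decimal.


Precision = TP / (TP + FP) = 60 / 77 = 0.7792
Recall = TP / (TP + FN) = 60 / 66 = 0.9091
F1 = 2 * P * R / (P + R)
= 2 * 0.7792 * 0.9091 / (0.7792 + 0.9091)
= 1.4168 / 1.6883
= 0.8392
As percentage: 83.9%

83.9


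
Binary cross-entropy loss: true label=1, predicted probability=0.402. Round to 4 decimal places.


For y=1: Loss = -log(p)
= -log(0.402)
= -(-0.9113)
= 0.9113

0.9113


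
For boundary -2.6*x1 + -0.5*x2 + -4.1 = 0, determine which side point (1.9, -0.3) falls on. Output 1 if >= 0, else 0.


Compute -2.6 * 1.9 + -0.5 * -0.3 + -4.1
= -4.94 + 0.15 + -4.1
= -8.89
Since -8.89 < 0, the point is on the negative side.

0


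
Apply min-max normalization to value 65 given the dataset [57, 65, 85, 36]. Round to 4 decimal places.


Min = 36, Max = 85
Range = 85 - 36 = 49
Scaled = (x - min) / (max - min)
= (65 - 36) / 49
= 29 / 49
= 0.5918

0.5918


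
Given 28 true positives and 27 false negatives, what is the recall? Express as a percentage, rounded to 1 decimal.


Recall = TP / (TP + FN) * 100
= 28 / (28 + 27)
= 28 / 55
= 0.5091
= 50.9%

50.9


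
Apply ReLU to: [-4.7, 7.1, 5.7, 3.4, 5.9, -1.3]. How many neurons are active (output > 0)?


ReLU(x) = max(0, x) for each element:
ReLU(-4.7) = 0
ReLU(7.1) = 7.1
ReLU(5.7) = 5.7
ReLU(3.4) = 3.4
ReLU(5.9) = 5.9
ReLU(-1.3) = 0
Active neurons (>0): 4

4


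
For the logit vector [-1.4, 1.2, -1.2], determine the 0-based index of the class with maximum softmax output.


Softmax is a monotonic transformation, so it preserves the argmax.
We need to find the index of the maximum logit.
Index 0: -1.4
Index 1: 1.2
Index 2: -1.2
Maximum logit = 1.2 at index 1

1


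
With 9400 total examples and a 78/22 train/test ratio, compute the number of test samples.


Train samples = 9400 * 78% = 7332
Test samples = 9400 - 7332
= 2068

2068


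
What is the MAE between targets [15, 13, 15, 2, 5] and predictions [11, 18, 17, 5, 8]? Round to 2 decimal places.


Absolute errors: [4, 5, 2, 3, 3]
Sum of absolute errors = 17
MAE = 17 / 5 = 3.40

3.40


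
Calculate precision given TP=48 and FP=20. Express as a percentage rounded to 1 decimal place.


Precision = TP / (TP + FP) * 100
= 48 / (48 + 20)
= 48 / 68
= 0.7059
= 70.6%

70.6


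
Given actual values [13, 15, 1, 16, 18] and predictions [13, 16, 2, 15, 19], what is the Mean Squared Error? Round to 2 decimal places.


Differences: [0, -1, -1, 1, -1]
Squared errors: [0, 1, 1, 1, 1]
Sum of squared errors = 4
MSE = 4 / 5 = 0.80

0.80


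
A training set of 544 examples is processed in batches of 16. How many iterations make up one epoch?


Iterations per epoch = dataset_size / batch_size
= 544 / 16
= 34

34


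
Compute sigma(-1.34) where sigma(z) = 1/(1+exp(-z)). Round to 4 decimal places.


sigmoid(z) = 1 / (1 + exp(-z))
exp(-(-1.34)) = exp(1.34) = 3.819
1 + 3.819 = 4.819
1 / 4.819 = 0.2075

0.2075


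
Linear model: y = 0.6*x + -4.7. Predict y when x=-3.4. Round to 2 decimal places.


y = 0.6 * -3.4 + (-4.7)
= -2.04 + (-4.7)
= -6.74

-6.74


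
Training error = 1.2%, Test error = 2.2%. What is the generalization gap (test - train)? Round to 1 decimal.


Generalization gap = test_error - train_error
= 2.2 - 1.2
= 1.0%
A small gap suggests good generalization.

1.0


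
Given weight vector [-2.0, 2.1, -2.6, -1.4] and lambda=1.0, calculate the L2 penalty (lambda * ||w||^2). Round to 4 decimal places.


Squaring each weight:
(-2.0)^2 = 4.0
2.1^2 = 4.41
(-2.6)^2 = 6.76
(-1.4)^2 = 1.96
Sum of squares = 17.13
Penalty = 1.0 * 17.13 = 17.1300

17.1300


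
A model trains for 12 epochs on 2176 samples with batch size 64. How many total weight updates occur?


Iterations per epoch = 2176 / 64 = 34
Total updates = iterations_per_epoch * epochs
= 34 * 12
= 408

408


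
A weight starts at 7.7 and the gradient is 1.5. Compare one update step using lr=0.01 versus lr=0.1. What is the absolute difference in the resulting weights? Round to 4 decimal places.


With lr=0.01: w_new = 7.7 - 0.01 * 1.5 = 7.685
With lr=0.1: w_new = 7.7 - 0.1 * 1.5 = 7.55
Absolute difference = |7.685 - 7.55|
= 0.1350

0.1350


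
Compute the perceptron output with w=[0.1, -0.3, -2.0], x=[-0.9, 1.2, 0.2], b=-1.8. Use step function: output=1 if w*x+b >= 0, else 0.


z = w . x + b
= 0.1*-0.9 + -0.3*1.2 + -2.0*0.2 + -1.8
= -0.09 + -0.36 + -0.4 + -1.8
= -0.85 + -1.8
= -2.65
Since z = -2.65 < 0, output = 0

0


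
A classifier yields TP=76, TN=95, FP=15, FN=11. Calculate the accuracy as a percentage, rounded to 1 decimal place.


Accuracy = (TP + TN) / (TP + TN + FP + FN) * 100
= (76 + 95) / (76 + 95 + 15 + 11)
= 171 / 197
= 0.868
= 86.8%

86.8


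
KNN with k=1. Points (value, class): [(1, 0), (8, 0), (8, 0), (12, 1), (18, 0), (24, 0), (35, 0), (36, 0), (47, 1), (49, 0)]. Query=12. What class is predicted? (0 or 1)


Distances from query 12:
Point 12 (class 1): distance = 0
K=1 nearest neighbors: classes = [1]
Votes for class 1: 1 / 1
Majority vote => class 1

1


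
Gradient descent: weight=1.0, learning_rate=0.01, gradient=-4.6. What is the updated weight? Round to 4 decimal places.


w_new = w_old - lr * gradient
= 1.0 - 0.01 * -4.6
= 1.0 - (-0.046)
= 1.0460

1.0460


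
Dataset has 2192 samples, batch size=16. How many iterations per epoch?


Iterations per epoch = dataset_size / batch_size
= 2192 / 16
= 137

137


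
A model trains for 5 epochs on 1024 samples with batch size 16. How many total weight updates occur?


Iterations per epoch = 1024 / 16 = 64
Total updates = iterations_per_epoch * epochs
= 64 * 5
= 320

320


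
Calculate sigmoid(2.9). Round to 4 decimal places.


sigmoid(z) = 1 / (1 + exp(-z))
exp(-(2.9)) = exp(-2.9) = 0.055
1 + 0.055 = 1.055
1 / 1.055 = 0.9478

0.9478


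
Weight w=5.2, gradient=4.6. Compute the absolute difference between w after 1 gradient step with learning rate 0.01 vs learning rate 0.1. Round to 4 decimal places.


With lr=0.01: w_new = 5.2 - 0.01 * 4.6 = 5.154
With lr=0.1: w_new = 5.2 - 0.1 * 4.6 = 4.74
Absolute difference = |5.154 - 4.74|
= 0.4140

0.4140


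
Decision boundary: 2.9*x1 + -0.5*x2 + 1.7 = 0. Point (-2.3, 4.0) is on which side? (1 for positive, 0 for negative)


Compute 2.9 * -2.3 + -0.5 * 4.0 + 1.7
= -6.67 + -2.0 + 1.7
= -6.97
Since -6.97 < 0, the point is on the negative side.

0


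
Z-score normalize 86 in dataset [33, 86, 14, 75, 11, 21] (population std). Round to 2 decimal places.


Mean = (33 + 86 + 14 + 75 + 11 + 21) / 6 = 40.0
Variance = sum((x_i - mean)^2) / n = 878.0
Std = sqrt(878.0) = 29.6311
Z = (x - mean) / std
= (86 - 40.0) / 29.6311
= 46.0 / 29.6311
= 1.55

1.55


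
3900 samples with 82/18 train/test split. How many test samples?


Train samples = 3900 * 82% = 3198
Test samples = 3900 - 3198
= 702

702


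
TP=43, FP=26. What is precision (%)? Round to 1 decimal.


Precision = TP / (TP + FP) * 100
= 43 / (43 + 26)
= 43 / 69
= 0.6232
= 62.3%

62.3


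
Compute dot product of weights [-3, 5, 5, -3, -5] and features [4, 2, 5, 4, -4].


Element-wise products:
-3 * 4 = -12
5 * 2 = 10
5 * 5 = 25
-3 * 4 = -12
-5 * -4 = 20
Sum = -12 + 10 + 25 + -12 + 20
= 31

31


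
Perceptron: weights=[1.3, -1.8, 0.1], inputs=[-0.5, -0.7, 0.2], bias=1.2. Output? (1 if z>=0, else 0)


z = w . x + b
= 1.3*-0.5 + -1.8*-0.7 + 0.1*0.2 + 1.2
= -0.65 + 1.26 + 0.02 + 1.2
= 0.63 + 1.2
= 1.83
Since z = 1.83 >= 0, output = 1

1


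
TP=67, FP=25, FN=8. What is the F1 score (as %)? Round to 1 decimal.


Precision = TP / (TP + FP) = 67 / 92 = 0.7283
Recall = TP / (TP + FN) = 67 / 75 = 0.8933
F1 = 2 * P * R / (P + R)
= 2 * 0.7283 * 0.8933 / (0.7283 + 0.8933)
= 1.3012 / 1.6216
= 0.8024
As percentage: 80.2%

80.2


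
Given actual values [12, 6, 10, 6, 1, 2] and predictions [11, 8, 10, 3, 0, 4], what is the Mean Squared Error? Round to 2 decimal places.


Differences: [1, -2, 0, 3, 1, -2]
Squared errors: [1, 4, 0, 9, 1, 4]
Sum of squared errors = 19
MSE = 19 / 6 = 3.17

3.17


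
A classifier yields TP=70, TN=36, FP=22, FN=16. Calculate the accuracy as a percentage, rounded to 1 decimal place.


Accuracy = (TP + TN) / (TP + TN + FP + FN) * 100
= (70 + 36) / (70 + 36 + 22 + 16)
= 106 / 144
= 0.7361
= 73.6%

73.6


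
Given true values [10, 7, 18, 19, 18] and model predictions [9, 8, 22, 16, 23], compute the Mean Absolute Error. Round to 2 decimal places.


Absolute errors: [1, 1, 4, 3, 5]
Sum of absolute errors = 14
MAE = 14 / 5 = 2.80

2.80


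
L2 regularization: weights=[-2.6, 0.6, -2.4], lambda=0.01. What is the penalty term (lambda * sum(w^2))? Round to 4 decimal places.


Squaring each weight:
(-2.6)^2 = 6.76
0.6^2 = 0.36
(-2.4)^2 = 5.76
Sum of squares = 12.88
Penalty = 0.01 * 12.88 = 0.1288

0.1288


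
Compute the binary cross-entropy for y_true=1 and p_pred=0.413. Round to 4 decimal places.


For y=1: Loss = -log(p)
= -log(0.413)
= -(-0.8843)
= 0.8843

0.8843


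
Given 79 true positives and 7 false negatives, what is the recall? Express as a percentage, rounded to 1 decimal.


Recall = TP / (TP + FN) * 100
= 79 / (79 + 7)
= 79 / 86
= 0.9186
= 91.9%

91.9


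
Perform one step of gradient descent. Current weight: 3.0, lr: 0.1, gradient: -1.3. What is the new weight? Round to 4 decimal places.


w_new = w_old - lr * gradient
= 3.0 - 0.1 * -1.3
= 3.0 - (-0.13)
= 3.1300

3.1300


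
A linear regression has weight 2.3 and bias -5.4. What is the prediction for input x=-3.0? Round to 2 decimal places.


y = 2.3 * -3.0 + (-5.4)
= -6.9 + (-5.4)
= -12.30

-12.30


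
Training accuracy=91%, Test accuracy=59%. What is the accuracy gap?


Gap = train_accuracy - test_accuracy
= 91 - 59
= 32%
This large gap strongly indicates overfitting.

32


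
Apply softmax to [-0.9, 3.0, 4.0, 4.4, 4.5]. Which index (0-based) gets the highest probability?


Softmax is a monotonic transformation, so it preserves the argmax.
We need to find the index of the maximum logit.
Index 0: -0.9
Index 1: 3.0
Index 2: 4.0
Index 3: 4.4
Index 4: 4.5
Maximum logit = 4.5 at index 4

4


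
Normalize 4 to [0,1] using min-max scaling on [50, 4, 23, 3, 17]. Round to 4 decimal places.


Min = 3, Max = 50
Range = 50 - 3 = 47
Scaled = (x - min) / (max - min)
= (4 - 3) / 47
= 1 / 47
= 0.0213

0.0213


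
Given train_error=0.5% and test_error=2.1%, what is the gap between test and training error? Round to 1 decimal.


Generalization gap = test_error - train_error
= 2.1 - 0.5
= 1.6%
A small gap suggests good generalization.

1.6


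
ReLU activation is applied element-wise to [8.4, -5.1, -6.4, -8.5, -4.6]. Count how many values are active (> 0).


ReLU(x) = max(0, x) for each element:
ReLU(8.4) = 8.4
ReLU(-5.1) = 0
ReLU(-6.4) = 0
ReLU(-8.5) = 0
ReLU(-4.6) = 0
Active neurons (>0): 1

1


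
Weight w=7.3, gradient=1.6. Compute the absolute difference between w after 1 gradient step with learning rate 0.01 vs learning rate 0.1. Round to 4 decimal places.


With lr=0.01: w_new = 7.3 - 0.01 * 1.6 = 7.284
With lr=0.1: w_new = 7.3 - 0.1 * 1.6 = 7.14
Absolute difference = |7.284 - 7.14|
= 0.1440

0.1440


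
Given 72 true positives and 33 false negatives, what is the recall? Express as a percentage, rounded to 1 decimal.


Recall = TP / (TP + FN) * 100
= 72 / (72 + 33)
= 72 / 105
= 0.6857
= 68.6%

68.6


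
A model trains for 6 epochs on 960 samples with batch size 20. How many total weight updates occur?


Iterations per epoch = 960 / 20 = 48
Total updates = iterations_per_epoch * epochs
= 48 * 6
= 288

288


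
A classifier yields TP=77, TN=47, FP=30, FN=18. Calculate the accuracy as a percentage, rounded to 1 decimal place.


Accuracy = (TP + TN) / (TP + TN + FP + FN) * 100
= (77 + 47) / (77 + 47 + 30 + 18)
= 124 / 172
= 0.7209
= 72.1%

72.1


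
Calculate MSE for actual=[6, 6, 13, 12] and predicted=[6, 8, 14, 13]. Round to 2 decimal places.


Differences: [0, -2, -1, -1]
Squared errors: [0, 4, 1, 1]
Sum of squared errors = 6
MSE = 6 / 4 = 1.50

1.50


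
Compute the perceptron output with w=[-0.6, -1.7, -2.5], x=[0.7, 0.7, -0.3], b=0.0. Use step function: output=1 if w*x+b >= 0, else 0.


z = w . x + b
= -0.6*0.7 + -1.7*0.7 + -2.5*-0.3 + 0.0
= -0.42 + -1.19 + 0.75 + 0.0
= -0.86 + 0.0
= -0.86
Since z = -0.86 < 0, output = 0

0


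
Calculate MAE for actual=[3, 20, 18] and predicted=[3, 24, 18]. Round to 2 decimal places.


Absolute errors: [0, 4, 0]
Sum of absolute errors = 4
MAE = 4 / 3 = 1.33

1.33


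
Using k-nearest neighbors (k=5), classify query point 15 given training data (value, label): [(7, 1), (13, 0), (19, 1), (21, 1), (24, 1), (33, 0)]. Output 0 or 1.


Distances from query 15:
Point 13 (class 0): distance = 2
Point 19 (class 1): distance = 4
Point 21 (class 1): distance = 6
Point 7 (class 1): distance = 8
Point 24 (class 1): distance = 9
K=5 nearest neighbors: classes = [0, 1, 1, 1, 1]
Votes for class 1: 4 / 5
Majority vote => class 1

1


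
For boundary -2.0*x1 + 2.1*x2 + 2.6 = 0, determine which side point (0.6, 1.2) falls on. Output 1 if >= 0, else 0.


Compute -2.0 * 0.6 + 2.1 * 1.2 + 2.6
= -1.2 + 2.52 + 2.6
= 3.92
Since 3.92 >= 0, the point is on the positive side.

1


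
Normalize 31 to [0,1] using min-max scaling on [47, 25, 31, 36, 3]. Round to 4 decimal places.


Min = 3, Max = 47
Range = 47 - 3 = 44
Scaled = (x - min) / (max - min)
= (31 - 3) / 44
= 28 / 44
= 0.6364

0.6364


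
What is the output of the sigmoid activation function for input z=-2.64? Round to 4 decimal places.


sigmoid(z) = 1 / (1 + exp(-z))
exp(-(-2.64)) = exp(2.64) = 14.0132
1 + 14.0132 = 15.0132
1 / 15.0132 = 0.0666

0.0666


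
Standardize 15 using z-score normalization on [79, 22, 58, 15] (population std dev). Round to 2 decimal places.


Mean = (79 + 22 + 58 + 15) / 4 = 43.5
Variance = sum((x_i - mean)^2) / n = 686.25
Std = sqrt(686.25) = 26.1964
Z = (x - mean) / std
= (15 - 43.5) / 26.1964
= -28.5 / 26.1964
= -1.09

-1.09


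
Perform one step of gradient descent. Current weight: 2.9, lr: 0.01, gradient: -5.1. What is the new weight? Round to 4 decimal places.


w_new = w_old - lr * gradient
= 2.9 - 0.01 * -5.1
= 2.9 - (-0.051)
= 2.9510

2.9510


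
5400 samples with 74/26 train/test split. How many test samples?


Train samples = 5400 * 74% = 3996
Test samples = 5400 - 3996
= 1404

1404


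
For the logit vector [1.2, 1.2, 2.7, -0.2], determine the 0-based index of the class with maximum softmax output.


Softmax is a monotonic transformation, so it preserves the argmax.
We need to find the index of the maximum logit.
Index 0: 1.2
Index 1: 1.2
Index 2: 2.7
Index 3: -0.2
Maximum logit = 2.7 at index 2

2


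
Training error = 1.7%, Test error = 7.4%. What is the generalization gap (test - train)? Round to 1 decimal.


Generalization gap = test_error - train_error
= 7.4 - 1.7
= 5.7%
A moderate gap.

5.7


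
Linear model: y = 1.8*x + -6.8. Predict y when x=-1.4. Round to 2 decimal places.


y = 1.8 * -1.4 + (-6.8)
= -2.52 + (-6.8)
= -9.32

-9.32


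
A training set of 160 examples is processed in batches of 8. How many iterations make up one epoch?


Iterations per epoch = dataset_size / batch_size
= 160 / 8
= 20

20


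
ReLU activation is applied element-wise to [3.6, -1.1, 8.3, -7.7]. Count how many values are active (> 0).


ReLU(x) = max(0, x) for each element:
ReLU(3.6) = 3.6
ReLU(-1.1) = 0
ReLU(8.3) = 8.3
ReLU(-7.7) = 0
Active neurons (>0): 2

2


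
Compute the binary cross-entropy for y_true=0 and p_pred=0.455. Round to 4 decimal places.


For y=0: Loss = -log(1-p)
= -log(1 - 0.455)
= -log(0.545)
= -(-0.607)
= 0.6070

0.6070


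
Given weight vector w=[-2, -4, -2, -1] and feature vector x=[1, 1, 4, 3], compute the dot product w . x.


Element-wise products:
-2 * 1 = -2
-4 * 1 = -4
-2 * 4 = -8
-1 * 3 = -3
Sum = -2 + -4 + -8 + -3
= -17

-17


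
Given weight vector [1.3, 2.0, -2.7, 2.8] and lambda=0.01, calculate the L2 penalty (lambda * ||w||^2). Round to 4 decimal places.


Squaring each weight:
1.3^2 = 1.69
2.0^2 = 4.0
(-2.7)^2 = 7.29
2.8^2 = 7.84
Sum of squares = 20.82
Penalty = 0.01 * 20.82 = 0.2082

0.2082


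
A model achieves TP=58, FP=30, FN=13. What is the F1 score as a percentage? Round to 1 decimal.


Precision = TP / (TP + FP) = 58 / 88 = 0.6591
Recall = TP / (TP + FN) = 58 / 71 = 0.8169
F1 = 2 * P * R / (P + R)
= 2 * 0.6591 * 0.8169 / (0.6591 + 0.8169)
= 1.0768 / 1.476
= 0.7296
As percentage: 73.0%

73.0


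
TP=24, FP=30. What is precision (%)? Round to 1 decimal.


Precision = TP / (TP + FP) * 100
= 24 / (24 + 30)
= 24 / 54
= 0.4444
= 44.4%

44.4


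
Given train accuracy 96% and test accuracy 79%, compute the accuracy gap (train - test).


Gap = train_accuracy - test_accuracy
= 96 - 79
= 17%
This gap suggests the model is overfitting.

17


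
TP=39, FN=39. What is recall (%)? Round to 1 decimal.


Recall = TP / (TP + FN) * 100
= 39 / (39 + 39)
= 39 / 78
= 0.5
= 50.0%

50.0


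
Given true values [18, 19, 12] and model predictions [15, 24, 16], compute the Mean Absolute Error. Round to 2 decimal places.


Absolute errors: [3, 5, 4]
Sum of absolute errors = 12
MAE = 12 / 3 = 4.00

4.00


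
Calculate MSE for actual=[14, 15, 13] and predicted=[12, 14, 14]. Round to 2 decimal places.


Differences: [2, 1, -1]
Squared errors: [4, 1, 1]
Sum of squared errors = 6
MSE = 6 / 3 = 2.00

2.00


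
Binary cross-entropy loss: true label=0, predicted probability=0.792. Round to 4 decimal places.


For y=0: Loss = -log(1-p)
= -log(1 - 0.792)
= -log(0.208)
= -(-1.5702)
= 1.5702

1.5702


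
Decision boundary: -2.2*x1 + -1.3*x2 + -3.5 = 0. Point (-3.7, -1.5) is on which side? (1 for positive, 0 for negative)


Compute -2.2 * -3.7 + -1.3 * -1.5 + -3.5
= 8.14 + 1.95 + -3.5
= 6.59
Since 6.59 >= 0, the point is on the positive side.

1


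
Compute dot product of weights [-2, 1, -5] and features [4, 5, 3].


Element-wise products:
-2 * 4 = -8
1 * 5 = 5
-5 * 3 = -15
Sum = -8 + 5 + -15
= -18

-18


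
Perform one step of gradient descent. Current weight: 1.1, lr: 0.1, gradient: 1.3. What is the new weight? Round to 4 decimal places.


w_new = w_old - lr * gradient
= 1.1 - 0.1 * 1.3
= 1.1 - (0.13)
= 0.9700

0.9700


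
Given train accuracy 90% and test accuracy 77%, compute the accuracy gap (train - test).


Gap = train_accuracy - test_accuracy
= 90 - 77
= 13%
This gap suggests the model is overfitting.

13


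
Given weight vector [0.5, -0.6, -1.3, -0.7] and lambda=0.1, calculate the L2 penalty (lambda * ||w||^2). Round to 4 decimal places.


Squaring each weight:
0.5^2 = 0.25
(-0.6)^2 = 0.36
(-1.3)^2 = 1.69
(-0.7)^2 = 0.49
Sum of squares = 2.79
Penalty = 0.1 * 2.79 = 0.2790

0.2790


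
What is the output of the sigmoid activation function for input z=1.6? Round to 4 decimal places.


sigmoid(z) = 1 / (1 + exp(-z))
exp(-(1.6)) = exp(-1.6) = 0.2019
1 + 0.2019 = 1.2019
1 / 1.2019 = 0.8320

0.8320


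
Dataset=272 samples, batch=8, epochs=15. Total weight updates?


Iterations per epoch = 272 / 8 = 34
Total updates = iterations_per_epoch * epochs
= 34 * 15
= 510

510


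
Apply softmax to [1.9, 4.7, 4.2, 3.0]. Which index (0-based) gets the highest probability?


Softmax is a monotonic transformation, so it preserves the argmax.
We need to find the index of the maximum logit.
Index 0: 1.9
Index 1: 4.7
Index 2: 4.2
Index 3: 3.0
Maximum logit = 4.7 at index 1

1


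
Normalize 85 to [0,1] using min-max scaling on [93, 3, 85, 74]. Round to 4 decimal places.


Min = 3, Max = 93
Range = 93 - 3 = 90
Scaled = (x - min) / (max - min)
= (85 - 3) / 90
= 82 / 90
= 0.9111

0.9111


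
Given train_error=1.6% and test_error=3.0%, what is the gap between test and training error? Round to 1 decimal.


Generalization gap = test_error - train_error
= 3.0 - 1.6
= 1.4%
A small gap suggests good generalization.

1.4


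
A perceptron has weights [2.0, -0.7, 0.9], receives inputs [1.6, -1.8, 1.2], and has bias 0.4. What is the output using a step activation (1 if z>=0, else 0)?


z = w . x + b
= 2.0*1.6 + -0.7*-1.8 + 0.9*1.2 + 0.4
= 3.2 + 1.26 + 1.08 + 0.4
= 5.54 + 0.4
= 5.94
Since z = 5.94 >= 0, output = 1

1


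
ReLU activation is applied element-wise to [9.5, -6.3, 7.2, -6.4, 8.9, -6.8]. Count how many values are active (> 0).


ReLU(x) = max(0, x) for each element:
ReLU(9.5) = 9.5
ReLU(-6.3) = 0
ReLU(7.2) = 7.2
ReLU(-6.4) = 0
ReLU(8.9) = 8.9
ReLU(-6.8) = 0
Active neurons (>0): 3

3


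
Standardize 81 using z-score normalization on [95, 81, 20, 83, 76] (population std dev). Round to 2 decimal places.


Mean = (95 + 81 + 20 + 83 + 76) / 5 = 71.0
Variance = sum((x_i - mean)^2) / n = 689.2
Std = sqrt(689.2) = 26.2526
Z = (x - mean) / std
= (81 - 71.0) / 26.2526
= 10.0 / 26.2526
= 0.38

0.38


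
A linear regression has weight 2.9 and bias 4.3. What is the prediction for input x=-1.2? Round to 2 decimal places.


y = 2.9 * -1.2 + (4.3)
= -3.48 + (4.3)
= 0.82

0.82


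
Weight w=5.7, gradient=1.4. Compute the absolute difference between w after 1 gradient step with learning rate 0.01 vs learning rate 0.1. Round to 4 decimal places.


With lr=0.01: w_new = 5.7 - 0.01 * 1.4 = 5.686
With lr=0.1: w_new = 5.7 - 0.1 * 1.4 = 5.56
Absolute difference = |5.686 - 5.56|
= 0.1260

0.1260


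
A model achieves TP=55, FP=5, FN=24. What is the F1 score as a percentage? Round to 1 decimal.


Precision = TP / (TP + FP) = 55 / 60 = 0.9167
Recall = TP / (TP + FN) = 55 / 79 = 0.6962
F1 = 2 * P * R / (P + R)
= 2 * 0.9167 * 0.6962 / (0.9167 + 0.6962)
= 1.2764 / 1.6129
= 0.7914
As percentage: 79.1%

79.1


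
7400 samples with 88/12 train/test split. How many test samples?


Train samples = 7400 * 88% = 6512
Test samples = 7400 - 6512
= 888

888


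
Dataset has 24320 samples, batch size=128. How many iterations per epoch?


Iterations per epoch = dataset_size / batch_size
= 24320 / 128
= 190

190


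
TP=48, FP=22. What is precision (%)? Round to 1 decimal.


Precision = TP / (TP + FP) * 100
= 48 / (48 + 22)
= 48 / 70
= 0.6857
= 68.6%

68.6


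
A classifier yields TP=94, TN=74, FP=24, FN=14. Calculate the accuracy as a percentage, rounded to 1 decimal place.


Accuracy = (TP + TN) / (TP + TN + FP + FN) * 100
= (94 + 74) / (94 + 74 + 24 + 14)
= 168 / 206
= 0.8155
= 81.6%

81.6


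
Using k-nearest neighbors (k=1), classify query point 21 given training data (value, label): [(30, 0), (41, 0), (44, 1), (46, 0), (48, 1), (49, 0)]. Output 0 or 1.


Distances from query 21:
Point 30 (class 0): distance = 9
K=1 nearest neighbors: classes = [0]
Votes for class 1: 0 / 1
Majority vote => class 0

0


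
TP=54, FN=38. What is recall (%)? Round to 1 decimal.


Recall = TP / (TP + FN) * 100
= 54 / (54 + 38)
= 54 / 92
= 0.587
= 58.7%

58.7


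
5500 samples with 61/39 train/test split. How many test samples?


Train samples = 5500 * 61% = 3355
Test samples = 5500 - 3355
= 2145

2145


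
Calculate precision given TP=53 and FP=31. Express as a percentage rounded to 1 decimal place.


Precision = TP / (TP + FP) * 100
= 53 / (53 + 31)
= 53 / 84
= 0.631
= 63.1%

63.1


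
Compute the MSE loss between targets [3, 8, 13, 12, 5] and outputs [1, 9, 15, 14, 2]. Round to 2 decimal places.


Differences: [2, -1, -2, -2, 3]
Squared errors: [4, 1, 4, 4, 9]
Sum of squared errors = 22
MSE = 22 / 5 = 4.40

4.40


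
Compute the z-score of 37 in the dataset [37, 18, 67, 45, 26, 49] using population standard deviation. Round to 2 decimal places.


Mean = (37 + 18 + 67 + 45 + 26 + 49) / 6 = 40.3333
Variance = sum((x_i - mean)^2) / n = 253.8889
Std = sqrt(253.8889) = 15.9339
Z = (x - mean) / std
= (37 - 40.3333) / 15.9339
= -3.3333 / 15.9339
= -0.21

-0.21


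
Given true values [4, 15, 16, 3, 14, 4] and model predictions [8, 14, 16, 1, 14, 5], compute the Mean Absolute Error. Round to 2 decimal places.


Absolute errors: [4, 1, 0, 2, 0, 1]
Sum of absolute errors = 8
MAE = 8 / 6 = 1.33

1.33


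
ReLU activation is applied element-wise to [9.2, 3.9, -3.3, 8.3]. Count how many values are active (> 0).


ReLU(x) = max(0, x) for each element:
ReLU(9.2) = 9.2
ReLU(3.9) = 3.9
ReLU(-3.3) = 0
ReLU(8.3) = 8.3
Active neurons (>0): 3

3


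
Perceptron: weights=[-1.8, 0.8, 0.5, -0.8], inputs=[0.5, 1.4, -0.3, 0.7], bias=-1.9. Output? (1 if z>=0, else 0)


z = w . x + b
= -1.8*0.5 + 0.8*1.4 + 0.5*-0.3 + -0.8*0.7 + -1.9
= -0.9 + 1.12 + -0.15 + -0.56 + -1.9
= -0.49 + -1.9
= -2.39
Since z = -2.39 < 0, output = 0

0


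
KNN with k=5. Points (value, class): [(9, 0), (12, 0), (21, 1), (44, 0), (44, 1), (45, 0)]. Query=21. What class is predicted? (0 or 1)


Distances from query 21:
Point 21 (class 1): distance = 0
Point 12 (class 0): distance = 9
Point 9 (class 0): distance = 12
Point 44 (class 0): distance = 23
Point 44 (class 1): distance = 23
K=5 nearest neighbors: classes = [1, 0, 0, 0, 1]
Votes for class 1: 2 / 5
Majority vote => class 0

0


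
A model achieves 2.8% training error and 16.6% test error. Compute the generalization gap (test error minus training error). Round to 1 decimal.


Generalization gap = test_error - train_error
= 16.6 - 2.8
= 13.8%
A large gap suggests overfitting.

13.8


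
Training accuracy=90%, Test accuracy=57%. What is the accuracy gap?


Gap = train_accuracy - test_accuracy
= 90 - 57
= 33%
This large gap strongly indicates overfitting.

33


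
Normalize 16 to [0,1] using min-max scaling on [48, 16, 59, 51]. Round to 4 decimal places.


Min = 16, Max = 59
Range = 59 - 16 = 43
Scaled = (x - min) / (max - min)
= (16 - 16) / 43
= 0 / 43
= 0.0000

0.0000


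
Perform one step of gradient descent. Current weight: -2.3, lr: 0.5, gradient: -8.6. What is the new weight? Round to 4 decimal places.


w_new = w_old - lr * gradient
= -2.3 - 0.5 * -8.6
= -2.3 - (-4.3)
= 2.0000

2.0000


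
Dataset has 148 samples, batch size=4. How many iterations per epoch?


Iterations per epoch = dataset_size / batch_size
= 148 / 4
= 37

37


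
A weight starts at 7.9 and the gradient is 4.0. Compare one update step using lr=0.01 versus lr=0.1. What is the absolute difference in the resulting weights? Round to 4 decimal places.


With lr=0.01: w_new = 7.9 - 0.01 * 4.0 = 7.86
With lr=0.1: w_new = 7.9 - 0.1 * 4.0 = 7.5
Absolute difference = |7.86 - 7.5|
= 0.3600

0.3600


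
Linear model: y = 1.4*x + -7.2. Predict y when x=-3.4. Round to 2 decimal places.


y = 1.4 * -3.4 + (-7.2)
= -4.76 + (-7.2)
= -11.96

-11.96


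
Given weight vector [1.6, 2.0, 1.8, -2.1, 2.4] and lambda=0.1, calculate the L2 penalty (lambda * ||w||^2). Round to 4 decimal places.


Squaring each weight:
1.6^2 = 2.56
2.0^2 = 4.0
1.8^2 = 3.24
(-2.1)^2 = 4.41
2.4^2 = 5.76
Sum of squares = 19.97
Penalty = 0.1 * 19.97 = 1.9970

1.9970


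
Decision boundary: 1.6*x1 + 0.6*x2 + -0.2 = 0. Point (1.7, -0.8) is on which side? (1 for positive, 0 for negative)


Compute 1.6 * 1.7 + 0.6 * -0.8 + -0.2
= 2.72 + -0.48 + -0.2
= 2.04
Since 2.04 >= 0, the point is on the positive side.

1


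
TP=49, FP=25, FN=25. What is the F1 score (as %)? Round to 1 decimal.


Precision = TP / (TP + FP) = 49 / 74 = 0.6622
Recall = TP / (TP + FN) = 49 / 74 = 0.6622
F1 = 2 * P * R / (P + R)
= 2 * 0.6622 * 0.6622 / (0.6622 + 0.6622)
= 0.8769 / 1.3243
= 0.6622
As percentage: 66.2%

66.2


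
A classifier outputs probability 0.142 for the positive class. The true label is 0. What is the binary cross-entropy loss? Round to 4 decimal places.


For y=0: Loss = -log(1-p)
= -log(1 - 0.142)
= -log(0.858)
= -(-0.1532)
= 0.1532

0.1532


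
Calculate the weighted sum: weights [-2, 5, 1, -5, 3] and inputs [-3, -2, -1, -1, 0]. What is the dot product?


Element-wise products:
-2 * -3 = 6
5 * -2 = -10
1 * -1 = -1
-5 * -1 = 5
3 * 0 = 0
Sum = 6 + -10 + -1 + 5 + 0
= 0

0


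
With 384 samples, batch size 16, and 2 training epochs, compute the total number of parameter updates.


Iterations per epoch = 384 / 16 = 24
Total updates = iterations_per_epoch * epochs
= 24 * 2
= 48

48


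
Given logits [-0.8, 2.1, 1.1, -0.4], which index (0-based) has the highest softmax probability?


Softmax is a monotonic transformation, so it preserves the argmax.
We need to find the index of the maximum logit.
Index 0: -0.8
Index 1: 2.1
Index 2: 1.1
Index 3: -0.4
Maximum logit = 2.1 at index 1

1


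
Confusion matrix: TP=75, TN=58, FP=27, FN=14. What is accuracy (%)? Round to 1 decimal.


Accuracy = (TP + TN) / (TP + TN + FP + FN) * 100
= (75 + 58) / (75 + 58 + 27 + 14)
= 133 / 174
= 0.7644
= 76.4%

76.4


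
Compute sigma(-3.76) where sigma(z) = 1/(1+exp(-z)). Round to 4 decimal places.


sigmoid(z) = 1 / (1 + exp(-z))
exp(-(-3.76)) = exp(3.76) = 42.9484
1 + 42.9484 = 43.9484
1 / 43.9484 = 0.0228

0.0228


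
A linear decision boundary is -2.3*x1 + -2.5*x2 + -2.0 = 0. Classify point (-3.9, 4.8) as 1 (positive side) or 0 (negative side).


Compute -2.3 * -3.9 + -2.5 * 4.8 + -2.0
= 8.97 + -12.0 + -2.0
= -5.03
Since -5.03 < 0, the point is on the negative side.

0


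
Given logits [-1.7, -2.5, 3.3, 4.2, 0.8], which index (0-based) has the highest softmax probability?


Softmax is a monotonic transformation, so it preserves the argmax.
We need to find the index of the maximum logit.
Index 0: -1.7
Index 1: -2.5
Index 2: 3.3
Index 3: 4.2
Index 4: 0.8
Maximum logit = 4.2 at index 3

3


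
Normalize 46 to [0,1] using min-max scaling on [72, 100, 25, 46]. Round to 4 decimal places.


Min = 25, Max = 100
Range = 100 - 25 = 75
Scaled = (x - min) / (max - min)
= (46 - 25) / 75
= 21 / 75
= 0.2800

0.2800


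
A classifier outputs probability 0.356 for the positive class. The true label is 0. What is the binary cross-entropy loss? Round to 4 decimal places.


For y=0: Loss = -log(1-p)
= -log(1 - 0.356)
= -log(0.644)
= -(-0.4401)
= 0.4401

0.4401


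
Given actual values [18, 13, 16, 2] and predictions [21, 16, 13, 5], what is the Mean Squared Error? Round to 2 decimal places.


Differences: [-3, -3, 3, -3]
Squared errors: [9, 9, 9, 9]
Sum of squared errors = 36
MSE = 36 / 4 = 9.00

9.00


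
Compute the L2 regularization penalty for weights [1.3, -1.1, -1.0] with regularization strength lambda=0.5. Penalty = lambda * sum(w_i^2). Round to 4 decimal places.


Squaring each weight:
1.3^2 = 1.69
(-1.1)^2 = 1.21
(-1.0)^2 = 1.0
Sum of squares = 3.9
Penalty = 0.5 * 3.9 = 1.9500

1.9500


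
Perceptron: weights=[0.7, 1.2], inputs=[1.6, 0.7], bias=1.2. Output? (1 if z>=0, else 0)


z = w . x + b
= 0.7*1.6 + 1.2*0.7 + 1.2
= 1.12 + 0.84 + 1.2
= 1.96 + 1.2
= 3.16
Since z = 3.16 >= 0, output = 1

1


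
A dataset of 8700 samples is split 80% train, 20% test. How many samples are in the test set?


Train samples = 8700 * 80% = 6960
Test samples = 8700 - 6960
= 1740

1740


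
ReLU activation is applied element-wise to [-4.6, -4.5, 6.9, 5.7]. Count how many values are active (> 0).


ReLU(x) = max(0, x) for each element:
ReLU(-4.6) = 0
ReLU(-4.5) = 0
ReLU(6.9) = 6.9
ReLU(5.7) = 5.7
Active neurons (>0): 2

2


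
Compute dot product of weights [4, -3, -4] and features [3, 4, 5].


Element-wise products:
4 * 3 = 12
-3 * 4 = -12
-4 * 5 = -20
Sum = 12 + -12 + -20
= -20

-20


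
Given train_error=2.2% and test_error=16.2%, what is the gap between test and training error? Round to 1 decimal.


Generalization gap = test_error - train_error
= 16.2 - 2.2
= 14.0%
A large gap suggests overfitting.

14.0


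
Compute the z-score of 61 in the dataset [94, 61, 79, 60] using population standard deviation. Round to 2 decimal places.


Mean = (94 + 61 + 79 + 60) / 4 = 73.5
Variance = sum((x_i - mean)^2) / n = 197.25
Std = sqrt(197.25) = 14.0446
Z = (x - mean) / std
= (61 - 73.5) / 14.0446
= -12.5 / 14.0446
= -0.89

-0.89


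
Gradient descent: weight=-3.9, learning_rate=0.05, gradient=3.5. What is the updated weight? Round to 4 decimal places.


w_new = w_old - lr * gradient
= -3.9 - 0.05 * 3.5
= -3.9 - (0.175)
= -4.0750

-4.0750


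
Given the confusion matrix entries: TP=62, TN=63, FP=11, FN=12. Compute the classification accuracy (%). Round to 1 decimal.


Accuracy = (TP + TN) / (TP + TN + FP + FN) * 100
= (62 + 63) / (62 + 63 + 11 + 12)
= 125 / 148
= 0.8446
= 84.5%

84.5


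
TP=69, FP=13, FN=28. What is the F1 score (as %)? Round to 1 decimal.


Precision = TP / (TP + FP) = 69 / 82 = 0.8415
Recall = TP / (TP + FN) = 69 / 97 = 0.7113
F1 = 2 * P * R / (P + R)
= 2 * 0.8415 * 0.7113 / (0.8415 + 0.7113)
= 1.1971 / 1.5528
= 0.7709
As percentage: 77.1%

77.1


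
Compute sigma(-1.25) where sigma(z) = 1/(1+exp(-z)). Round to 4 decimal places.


sigmoid(z) = 1 / (1 + exp(-z))
exp(-(-1.25)) = exp(1.25) = 3.4903
1 + 3.4903 = 4.4903
1 / 4.4903 = 0.2227

0.2227


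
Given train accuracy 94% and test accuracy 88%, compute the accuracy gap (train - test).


Gap = train_accuracy - test_accuracy
= 94 - 88
= 6%
This moderate gap may indicate mild overfitting.

6


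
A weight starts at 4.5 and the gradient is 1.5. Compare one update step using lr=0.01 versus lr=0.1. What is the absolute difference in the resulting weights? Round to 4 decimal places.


With lr=0.01: w_new = 4.5 - 0.01 * 1.5 = 4.485
With lr=0.1: w_new = 4.5 - 0.1 * 1.5 = 4.35
Absolute difference = |4.485 - 4.35|
= 0.1350

0.1350


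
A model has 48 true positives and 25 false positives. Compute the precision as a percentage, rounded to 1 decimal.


Precision = TP / (TP + FP) * 100
= 48 / (48 + 25)
= 48 / 73
= 0.6575
= 65.8%

65.8


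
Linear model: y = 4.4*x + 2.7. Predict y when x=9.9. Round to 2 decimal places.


y = 4.4 * 9.9 + (2.7)
= 43.56 + (2.7)
= 46.26

46.26


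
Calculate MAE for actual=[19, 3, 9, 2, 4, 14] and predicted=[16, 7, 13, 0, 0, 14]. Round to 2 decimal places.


Absolute errors: [3, 4, 4, 2, 4, 0]
Sum of absolute errors = 17
MAE = 17 / 6 = 2.83

2.83


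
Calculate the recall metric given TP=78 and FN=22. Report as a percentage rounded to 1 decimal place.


Recall = TP / (TP + FN) * 100
= 78 / (78 + 22)
= 78 / 100
= 0.78
= 78.0%

78.0


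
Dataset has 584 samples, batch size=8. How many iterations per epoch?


Iterations per epoch = dataset_size / batch_size
= 584 / 8
= 73

73


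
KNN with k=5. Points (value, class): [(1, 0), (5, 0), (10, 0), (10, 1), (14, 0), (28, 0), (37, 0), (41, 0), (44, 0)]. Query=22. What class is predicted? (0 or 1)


Distances from query 22:
Point 28 (class 0): distance = 6
Point 14 (class 0): distance = 8
Point 10 (class 0): distance = 12
Point 10 (class 1): distance = 12
Point 37 (class 0): distance = 15
K=5 nearest neighbors: classes = [0, 0, 0, 1, 0]
Votes for class 1: 1 / 5
Majority vote => class 0

0


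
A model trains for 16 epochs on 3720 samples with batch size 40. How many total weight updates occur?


Iterations per epoch = 3720 / 40 = 93
Total updates = iterations_per_epoch * epochs
= 93 * 16
= 1488

1488


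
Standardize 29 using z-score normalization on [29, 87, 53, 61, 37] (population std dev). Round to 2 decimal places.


Mean = (29 + 87 + 53 + 61 + 37) / 5 = 53.4
Variance = sum((x_i - mean)^2) / n = 410.24
Std = sqrt(410.24) = 20.2544
Z = (x - mean) / std
= (29 - 53.4) / 20.2544
= -24.4 / 20.2544
= -1.20

-1.20


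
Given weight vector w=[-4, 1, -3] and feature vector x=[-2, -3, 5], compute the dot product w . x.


Element-wise products:
-4 * -2 = 8
1 * -3 = -3
-3 * 5 = -15
Sum = 8 + -3 + -15
= -10

-10


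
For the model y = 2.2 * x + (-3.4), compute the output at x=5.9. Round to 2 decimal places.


y = 2.2 * 5.9 + (-3.4)
= 12.98 + (-3.4)
= 9.58

9.58


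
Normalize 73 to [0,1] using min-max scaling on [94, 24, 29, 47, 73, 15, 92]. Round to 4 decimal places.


Min = 15, Max = 94
Range = 94 - 15 = 79
Scaled = (x - min) / (max - min)
= (73 - 15) / 79
= 58 / 79
= 0.7342

0.7342


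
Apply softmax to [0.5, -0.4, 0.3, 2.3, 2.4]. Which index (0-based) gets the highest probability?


Softmax is a monotonic transformation, so it preserves the argmax.
We need to find the index of the maximum logit.
Index 0: 0.5
Index 1: -0.4
Index 2: 0.3
Index 3: 2.3
Index 4: 2.4
Maximum logit = 2.4 at index 4

4


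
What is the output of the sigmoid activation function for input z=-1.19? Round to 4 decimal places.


sigmoid(z) = 1 / (1 + exp(-z))
exp(-(-1.19)) = exp(1.19) = 3.2871
1 + 3.2871 = 4.2871
1 / 4.2871 = 0.2333

0.2333


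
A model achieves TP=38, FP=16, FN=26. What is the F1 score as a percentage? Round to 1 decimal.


Precision = TP / (TP + FP) = 38 / 54 = 0.7037
Recall = TP / (TP + FN) = 38 / 64 = 0.5938
F1 = 2 * P * R / (P + R)
= 2 * 0.7037 * 0.5938 / (0.7037 + 0.5938)
= 0.8356 / 1.2975
= 0.6441
As percentage: 64.4%

64.4


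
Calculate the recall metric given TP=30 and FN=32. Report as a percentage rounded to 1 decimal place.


Recall = TP / (TP + FN) * 100
= 30 / (30 + 32)
= 30 / 62
= 0.4839
= 48.4%

48.4


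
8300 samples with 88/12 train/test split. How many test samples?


Train samples = 8300 * 88% = 7304
Test samples = 8300 - 7304
= 996

996


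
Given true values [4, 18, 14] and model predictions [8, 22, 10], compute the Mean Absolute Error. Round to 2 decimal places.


Absolute errors: [4, 4, 4]
Sum of absolute errors = 12
MAE = 12 / 3 = 4.00

4.00


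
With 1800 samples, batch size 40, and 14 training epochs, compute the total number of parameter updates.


Iterations per epoch = 1800 / 40 = 45
Total updates = iterations_per_epoch * epochs
= 45 * 14
= 630

630


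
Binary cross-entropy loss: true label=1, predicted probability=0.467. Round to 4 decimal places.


For y=1: Loss = -log(p)
= -log(0.467)
= -(-0.7614)
= 0.7614

0.7614


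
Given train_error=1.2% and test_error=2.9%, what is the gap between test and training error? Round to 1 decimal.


Generalization gap = test_error - train_error
= 2.9 - 1.2
= 1.7%
A small gap suggests good generalization.

1.7


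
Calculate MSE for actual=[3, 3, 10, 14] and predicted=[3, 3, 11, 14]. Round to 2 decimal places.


Differences: [0, 0, -1, 0]
Squared errors: [0, 0, 1, 0]
Sum of squared errors = 1
MSE = 1 / 4 = 0.25

0.25


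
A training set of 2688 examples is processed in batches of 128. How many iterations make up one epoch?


Iterations per epoch = dataset_size / batch_size
= 2688 / 128
= 21

21


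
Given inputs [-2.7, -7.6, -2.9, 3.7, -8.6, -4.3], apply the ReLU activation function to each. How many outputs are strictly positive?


ReLU(x) = max(0, x) for each element:
ReLU(-2.7) = 0
ReLU(-7.6) = 0
ReLU(-2.9) = 0
ReLU(3.7) = 3.7
ReLU(-8.6) = 0
ReLU(-4.3) = 0
Active neurons (>0): 1

1
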